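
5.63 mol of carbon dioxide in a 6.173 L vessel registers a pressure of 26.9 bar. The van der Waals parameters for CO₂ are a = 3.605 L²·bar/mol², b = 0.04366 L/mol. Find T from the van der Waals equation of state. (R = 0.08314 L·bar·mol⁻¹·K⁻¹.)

T = (P + a n²/V²)(V − nb)/(nR)
P + a n²/V² = 26.9 + (3.605)(5.63)²/(6.173)² = 29.899 bar
V − nb = 6.173 − (5.63)(0.04366) = 5.9272 L
T = (29.899)(5.9272)/((5.63)(0.08314)) = 378.6 K

T ≈ 378.6 K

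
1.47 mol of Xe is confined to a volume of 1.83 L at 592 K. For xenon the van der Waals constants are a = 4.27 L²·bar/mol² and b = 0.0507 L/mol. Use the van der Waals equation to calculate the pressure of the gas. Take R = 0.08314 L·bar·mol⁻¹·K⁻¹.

P ≈ 38.46 bar

P = nRT/(V − nb) − a n²/V²
nRT/(V − nb) = (1.47)(0.08314)(592)/(1.83 − 1.47×0.0507) = 72.352/1.7555 = 41.214 bar
a n²/V² = (4.27)(1.47)²/(1.83)² = 2.7552 bar
P = 41.214 − 2.7552 = 38.46 bar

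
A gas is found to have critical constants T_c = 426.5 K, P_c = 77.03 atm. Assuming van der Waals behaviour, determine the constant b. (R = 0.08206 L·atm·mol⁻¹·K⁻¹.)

b ≈ 0.05679 L/mol

From T_c = 8a/(27Rb) and P_c = a/(27b²): b = R T_c/(8 P_c).
b = (0.08206)(426.5)/(8×77.03) = 34.999/616.24 = 0.05679 L/mol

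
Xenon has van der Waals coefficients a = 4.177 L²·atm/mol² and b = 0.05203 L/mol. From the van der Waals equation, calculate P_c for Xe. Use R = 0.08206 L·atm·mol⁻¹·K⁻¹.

P_c ≈ 57.15 atm

For a van der Waals gas, P_c = a/(27b²).
P_c = 4.177/(27×(0.05203)²) = 4.177/0.073092 = 57.15 atm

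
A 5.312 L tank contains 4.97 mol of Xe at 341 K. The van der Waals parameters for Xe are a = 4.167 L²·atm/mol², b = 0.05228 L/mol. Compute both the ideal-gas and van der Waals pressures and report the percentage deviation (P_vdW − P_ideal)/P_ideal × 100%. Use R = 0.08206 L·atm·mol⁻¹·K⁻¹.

-8.79 %

Ideal: P_ideal = nRT/V = (4.97)(0.08206)(341)/5.312 = 26.1809 atm
vdW: P = nRT/(V − nb) − a n²/V² = 139.073/5.05217 − 102.929/28.2173 = 27.5274 − 3.64773 = 23.8797 atm
% deviation = (23.8797 − 26.1809)/26.1809 × 100% = -8.79%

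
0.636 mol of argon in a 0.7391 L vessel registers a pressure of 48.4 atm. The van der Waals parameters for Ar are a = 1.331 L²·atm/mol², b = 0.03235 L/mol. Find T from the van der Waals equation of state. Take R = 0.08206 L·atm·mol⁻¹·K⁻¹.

T ≈ 679.9 K

T = (P + a n²/V²)(V − nb)/(nR)
P + a n²/V² = 48.4 + (1.331)(0.636)²/(0.7391)² = 49.386 atm
V − nb = 0.7391 − (0.636)(0.03235) = 0.71853 L
T = (49.386)(0.71853)/((0.636)(0.08206)) = 679.9 K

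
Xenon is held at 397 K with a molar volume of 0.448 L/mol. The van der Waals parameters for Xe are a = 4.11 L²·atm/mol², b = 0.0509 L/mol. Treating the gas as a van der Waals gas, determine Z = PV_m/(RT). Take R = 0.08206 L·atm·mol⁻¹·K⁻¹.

P = RT/(V_m − b) − a/V_m² = (0.08206)(397)/(0.448 − 0.0509) − 4.11/(0.448)²
  = 32.578/0.39710 − 20.478 = 82.040 − 20.478 = 61.562 atm
Z = PV_m/(RT) = (61.562)(0.448)/((0.08206)(397)) = 27.580/32.578 = 0.8466

Z ≈ 0.8466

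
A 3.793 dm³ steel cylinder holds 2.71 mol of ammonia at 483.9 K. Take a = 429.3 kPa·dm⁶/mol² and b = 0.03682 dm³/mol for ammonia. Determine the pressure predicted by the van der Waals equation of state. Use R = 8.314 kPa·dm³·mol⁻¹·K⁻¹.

P = nRT/(V − nb) − a n²/V²
nRT/(V − nb) = (2.71)(8.314)(483.9)/(3.793 − 2.71×0.03682) = 10903/3.6932 = 2952.2 kPa
a n²/V² = (429.3)(2.71)²/(3.793)² = 219.15 kPa
P = 2952.2 − 219.15 = 2733 kPa

P ≈ 2733 kPa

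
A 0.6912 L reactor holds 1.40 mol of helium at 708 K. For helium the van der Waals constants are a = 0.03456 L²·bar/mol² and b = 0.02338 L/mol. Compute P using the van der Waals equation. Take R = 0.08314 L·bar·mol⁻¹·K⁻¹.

P ≈ 125.0 bar

P = nRT/(V − nb) − a n²/V²
nRT/(V − nb) = (1.40)(0.08314)(708)/(0.6912 − 1.40×0.02338) = 82.408/0.65847 = 125.15 bar
a n²/V² = (0.03456)(1.40)²/(0.6912)² = 0.14178 bar
P = 125.15 − 0.14178 = 125.0 bar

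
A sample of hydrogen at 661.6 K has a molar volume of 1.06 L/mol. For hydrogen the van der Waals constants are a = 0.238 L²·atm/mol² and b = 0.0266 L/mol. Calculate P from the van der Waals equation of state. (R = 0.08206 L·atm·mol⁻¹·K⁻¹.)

P = RT/(V_m − b) − a/V_m²
RT/(V_m − b) = (0.08206)(661.6)/(1.06 − 0.0266) = 54.291/1.0334 = 52.536 atm
a/V_m² = 0.238/(1.06)² = 0.21182 atm
P = 52.536 − 0.21182 = 52.32 atm

P ≈ 52.32 atm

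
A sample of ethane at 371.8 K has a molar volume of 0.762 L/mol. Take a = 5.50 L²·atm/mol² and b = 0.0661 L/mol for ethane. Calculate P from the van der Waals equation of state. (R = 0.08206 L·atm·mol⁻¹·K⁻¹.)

P = RT/(V_m − b) − a/V_m²
RT/(V_m − b) = (0.08206)(371.8)/(0.762 − 0.0661) = 30.510/0.69590 = 43.843 atm
a/V_m² = 5.50/(0.762)² = 9.4722 atm
P = 43.843 − 9.4722 = 34.37 atm

P ≈ 34.37 atm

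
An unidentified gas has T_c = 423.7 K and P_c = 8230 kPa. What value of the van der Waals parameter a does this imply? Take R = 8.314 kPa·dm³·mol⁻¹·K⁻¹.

a ≈ 636.1 kPa·dm⁶/mol²

From T_c = 8a/(27Rb) and P_c = a/(27b²): a = 27 R² T_c²/(64 P_c).
a = 27×(8.314)²×(423.7)²/(64×8230) = 335043142/526720 = 636.1 kPa·dm⁶/mol²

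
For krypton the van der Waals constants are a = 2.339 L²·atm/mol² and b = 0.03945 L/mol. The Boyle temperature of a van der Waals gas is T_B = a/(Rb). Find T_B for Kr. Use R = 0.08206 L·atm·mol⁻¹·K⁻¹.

For a van der Waals gas the second virial coefficient B₂ = b − a/(RT) vanishes at T_B = a/(Rb).
T_B = 2.339/(0.08206×0.03945) = 2.339/0.0032373 = 722.5 K

T_B ≈ 722.5 K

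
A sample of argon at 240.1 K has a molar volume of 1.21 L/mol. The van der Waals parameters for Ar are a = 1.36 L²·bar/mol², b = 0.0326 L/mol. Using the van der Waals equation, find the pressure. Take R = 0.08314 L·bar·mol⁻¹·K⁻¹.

P ≈ 16.03 bar

P = RT/(V_m − b) − a/V_m²
RT/(V_m − b) = (0.08314)(240.1)/(1.21 − 0.0326) = 19.962/1.1774 = 16.954 bar
a/V_m² = 1.36/(1.21)² = 0.92890 bar
P = 16.954 − 0.92890 = 16.03 bar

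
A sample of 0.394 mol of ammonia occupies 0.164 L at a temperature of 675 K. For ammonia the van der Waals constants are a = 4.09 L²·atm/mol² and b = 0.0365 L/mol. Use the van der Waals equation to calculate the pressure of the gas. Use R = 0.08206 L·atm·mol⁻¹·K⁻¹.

P ≈ 122.3 atm

P = nRT/(V − nb) − a n²/V²
nRT/(V − nb) = (0.394)(0.08206)(675)/(0.164 − 0.394×0.0365) = 21.824/0.14962 = 145.86 atm
a n²/V² = (4.09)(0.394)²/(0.164)² = 23.606 atm
P = 145.86 − 23.606 = 122.3 atm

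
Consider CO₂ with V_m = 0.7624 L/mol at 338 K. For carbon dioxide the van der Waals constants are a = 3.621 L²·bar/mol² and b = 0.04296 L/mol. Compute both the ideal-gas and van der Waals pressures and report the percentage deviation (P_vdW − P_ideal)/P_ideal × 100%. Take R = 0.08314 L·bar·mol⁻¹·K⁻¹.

-10.93 %

Ideal: P_ideal = RT/V_m = (0.08314)(338)/0.7624 = 36.8590 bar
vdW: P = RT/(V_m − b) − a/V_m² = 28.1013/0.719440 − 3.621/0.581254 = 39.0600 − 6.22963 = 32.8304 bar
% deviation = (32.8304 − 36.8590)/36.8590 × 100% = -10.93%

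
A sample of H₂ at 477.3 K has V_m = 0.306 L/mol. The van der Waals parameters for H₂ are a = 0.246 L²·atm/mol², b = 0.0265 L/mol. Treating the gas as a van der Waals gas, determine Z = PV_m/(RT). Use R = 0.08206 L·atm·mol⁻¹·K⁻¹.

Z ≈ 1.074

P = RT/(V_m − b) − a/V_m² = (0.08206)(477.3)/(0.306 − 0.0265) − 0.246/(0.306)²
  = 39.167/0.27950 − 2.6272 = 140.13 − 2.6272 = 137.50 atm
Z = PV_m/(RT) = (137.50)(0.306)/((0.08206)(477.3)) = 42.075/39.167 = 1.074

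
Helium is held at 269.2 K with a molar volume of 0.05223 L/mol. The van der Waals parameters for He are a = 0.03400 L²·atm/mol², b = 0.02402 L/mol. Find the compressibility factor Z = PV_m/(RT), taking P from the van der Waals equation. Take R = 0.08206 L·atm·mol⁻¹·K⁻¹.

Z ≈ 1.822

P = RT/(V_m − b) − a/V_m² = (0.08206)(269.2)/(0.05223 − 0.02402) − 0.03400/(0.05223)²
  = 22.091/0.028210 − 12.463 = 783.09 − 12.463 = 770.63 atm
Z = PV_m/(RT) = (770.63)(0.05223)/((0.08206)(269.2)) = 40.250/22.091 = 1.822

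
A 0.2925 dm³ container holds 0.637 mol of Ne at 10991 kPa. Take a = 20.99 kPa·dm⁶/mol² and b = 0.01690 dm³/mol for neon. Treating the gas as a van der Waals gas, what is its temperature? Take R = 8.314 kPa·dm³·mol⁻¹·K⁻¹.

T = (P + a n²/V²)(V − nb)/(nR)
P + a n²/V² = 10991 + (20.99)(0.637)²/(0.2925)² = 11091 kPa
V − nb = 0.2925 − (0.637)(0.01690) = 0.28173 dm³
T = (11091)(0.28173)/((0.637)(8.314)) = 590.0 K

T ≈ 590.0 K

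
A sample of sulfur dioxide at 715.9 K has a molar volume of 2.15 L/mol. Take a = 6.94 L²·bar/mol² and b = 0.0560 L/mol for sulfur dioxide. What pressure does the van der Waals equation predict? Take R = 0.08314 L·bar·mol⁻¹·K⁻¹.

P ≈ 26.92 bar

P = RT/(V_m − b) − a/V_m²
RT/(V_m − b) = (0.08314)(715.9)/(2.15 − 0.0560) = 59.520/2.0940 = 28.424 bar
a/V_m² = 6.94/(2.15)² = 1.5014 bar
P = 28.424 − 1.5014 = 26.92 bar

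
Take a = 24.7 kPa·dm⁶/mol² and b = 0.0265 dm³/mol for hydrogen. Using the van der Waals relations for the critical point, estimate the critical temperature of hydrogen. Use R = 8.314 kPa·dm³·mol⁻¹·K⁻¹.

T_c ≈ 33.22 K

For a van der Waals gas, T_c = 8a/(27Rb).
T_c = 8×24.7/(27×8.314×0.0265) = 197.60/5.9487 = 33.22 K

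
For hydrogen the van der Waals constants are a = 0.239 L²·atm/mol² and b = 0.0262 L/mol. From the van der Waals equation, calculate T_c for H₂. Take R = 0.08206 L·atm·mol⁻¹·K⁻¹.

T_c ≈ 32.94 K

For a van der Waals gas, T_c = 8a/(27Rb).
T_c = 8×0.239/(27×0.08206×0.0262) = 1.9120/0.058049 = 32.94 K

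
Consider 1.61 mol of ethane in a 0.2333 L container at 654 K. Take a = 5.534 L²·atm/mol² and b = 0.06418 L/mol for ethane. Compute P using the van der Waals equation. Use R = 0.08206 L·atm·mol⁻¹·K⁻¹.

P = nRT/(V − nb) − a n²/V²
nRT/(V − nb) = (1.61)(0.08206)(654)/(0.2333 − 1.61×0.06418) = 86.404/0.12997 = 664.80 atm
a n²/V² = (5.534)(1.61)²/(0.2333)² = 263.55 atm
P = 664.80 − 263.55 = 401.3 atm

P ≈ 401.3 atm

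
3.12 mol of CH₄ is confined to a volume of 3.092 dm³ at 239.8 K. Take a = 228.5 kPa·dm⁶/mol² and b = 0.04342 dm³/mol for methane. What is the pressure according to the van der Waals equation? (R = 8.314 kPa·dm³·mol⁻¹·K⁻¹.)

P = nRT/(V − nb) − a n²/V²
nRT/(V − nb) = (3.12)(8.314)(239.8)/(3.092 − 3.12×0.04342) = 6220.3/2.9565 = 2103.9 kPa
a n²/V² = (228.5)(3.12)²/(3.092)² = 232.66 kPa
P = 2103.9 − 232.66 = 1871 kPa

P ≈ 1871 kPa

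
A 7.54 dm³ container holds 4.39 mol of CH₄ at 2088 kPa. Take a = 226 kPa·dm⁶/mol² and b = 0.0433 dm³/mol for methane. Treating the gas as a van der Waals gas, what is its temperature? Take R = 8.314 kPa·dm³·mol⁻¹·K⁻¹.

T ≈ 435.9 K

T = (P + a n²/V²)(V − nb)/(nR)
P + a n²/V² = 2088 + (226)(4.39)²/(7.54)² = 2164.6 kPa
V − nb = 7.54 − (4.39)(0.0433) = 7.3499 dm³
T = (2164.6)(7.3499)/((4.39)(8.314)) = 435.9 K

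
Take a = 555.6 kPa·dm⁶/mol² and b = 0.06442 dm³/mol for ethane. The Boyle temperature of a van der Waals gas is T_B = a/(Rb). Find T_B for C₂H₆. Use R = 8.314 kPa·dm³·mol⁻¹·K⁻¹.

For a van der Waals gas the second virial coefficient B₂ = b − a/(RT) vanishes at T_B = a/(Rb).
T_B = 555.6/(8.314×0.06442) = 555.6/0.53559 = 1037 K

T_B ≈ 1037 K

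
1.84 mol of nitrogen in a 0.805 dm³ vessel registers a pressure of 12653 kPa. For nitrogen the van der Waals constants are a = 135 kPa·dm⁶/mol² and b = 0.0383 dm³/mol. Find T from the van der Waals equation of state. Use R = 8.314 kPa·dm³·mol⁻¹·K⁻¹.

T ≈ 641.4 K

T = (P + a n²/V²)(V − nb)/(nR)
P + a n²/V² = 12653 + (135)(1.84)²/(0.805)² = 13358 kPa
V − nb = 0.805 − (1.84)(0.0383) = 0.73453 dm³
T = (13358)(0.73453)/((1.84)(8.314)) = 641.4 K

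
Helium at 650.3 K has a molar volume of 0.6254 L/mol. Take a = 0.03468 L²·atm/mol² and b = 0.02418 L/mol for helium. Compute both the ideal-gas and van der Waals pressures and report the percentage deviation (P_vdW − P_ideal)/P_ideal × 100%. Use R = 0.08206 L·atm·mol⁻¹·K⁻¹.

3.92 %

Ideal: P_ideal = RT/V_m = (0.08206)(650.3)/0.6254 = 85.3272 atm
vdW: P = RT/(V_m − b) − a/V_m² = 53.3636/0.601220 − 0.03468/0.391125 = 88.7589 − 0.0886673 = 88.6702 atm
% deviation = (88.6702 − 85.3272)/85.3272 × 100% = 3.92%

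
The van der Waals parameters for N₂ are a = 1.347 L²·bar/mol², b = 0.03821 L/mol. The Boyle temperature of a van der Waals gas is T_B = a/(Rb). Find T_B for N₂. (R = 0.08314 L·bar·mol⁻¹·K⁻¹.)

For a van der Waals gas the second virial coefficient B₂ = b − a/(RT) vanishes at T_B = a/(Rb).
T_B = 1.347/(0.08314×0.03821) = 1.347/0.0031768 = 424.0 K

T_B ≈ 424.0 K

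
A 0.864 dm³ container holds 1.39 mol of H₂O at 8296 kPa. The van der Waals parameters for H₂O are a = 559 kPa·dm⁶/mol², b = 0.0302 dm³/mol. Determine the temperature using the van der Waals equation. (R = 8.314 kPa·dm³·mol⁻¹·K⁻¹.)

T ≈ 693.0 K

T = (P + a n²/V²)(V − nb)/(nR)
P + a n²/V² = 8296 + (559)(1.39)²/(0.864)² = 9742.8 kPa
V − nb = 0.864 − (1.39)(0.0302) = 0.82202 dm³
T = (9742.8)(0.82202)/((1.39)(8.314)) = 693.0 K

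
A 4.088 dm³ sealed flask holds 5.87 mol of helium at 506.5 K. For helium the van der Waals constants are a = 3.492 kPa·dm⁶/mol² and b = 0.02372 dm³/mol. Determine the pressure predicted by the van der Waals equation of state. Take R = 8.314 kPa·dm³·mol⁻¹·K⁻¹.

P ≈ 6253 kPa

P = nRT/(V − nb) − a n²/V²
nRT/(V − nb) = (5.87)(8.314)(506.5)/(4.088 − 5.87×0.02372) = 24719/3.9488 = 6259.9 kPa
a n²/V² = (3.492)(5.87)²/(4.088)² = 7.1999 kPa
P = 6259.9 − 7.1999 = 6253 kPa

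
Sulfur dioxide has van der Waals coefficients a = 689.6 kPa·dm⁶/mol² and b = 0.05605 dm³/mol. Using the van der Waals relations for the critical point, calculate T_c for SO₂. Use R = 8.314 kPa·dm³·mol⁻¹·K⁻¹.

For a van der Waals gas, T_c = 8a/(27Rb).
T_c = 8×689.6/(27×8.314×0.05605) = 5516.8/12.582 = 438.5 K

T_c ≈ 438.5 K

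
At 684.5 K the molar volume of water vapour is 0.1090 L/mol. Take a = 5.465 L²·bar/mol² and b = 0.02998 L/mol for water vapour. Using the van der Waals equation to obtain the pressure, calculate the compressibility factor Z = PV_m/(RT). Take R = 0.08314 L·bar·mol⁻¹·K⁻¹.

Z ≈ 0.4984

P = RT/(V_m − b) − a/V_m² = (0.08314)(684.5)/(0.1090 − 0.02998) − 5.465/(0.1090)²
  = 56.909/0.079020 − 459.98 = 720.18 − 459.98 = 260.20 bar
Z = PV_m/(RT) = (260.20)(0.1090)/((0.08314)(684.5)) = 28.362/56.909 = 0.4984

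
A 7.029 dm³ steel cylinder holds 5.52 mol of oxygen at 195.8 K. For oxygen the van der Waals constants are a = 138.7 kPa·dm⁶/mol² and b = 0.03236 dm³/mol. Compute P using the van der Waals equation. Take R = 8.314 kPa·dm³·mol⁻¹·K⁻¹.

P ≈ 1226 kPa

P = nRT/(V − nb) − a n²/V²
nRT/(V − nb) = (5.52)(8.314)(195.8)/(7.029 − 5.52×0.03236) = 8985.9/6.8504 = 1311.7 kPa
a n²/V² = (138.7)(5.52)²/(7.029)² = 85.540 kPa
P = 1311.7 − 85.540 = 1226 kPa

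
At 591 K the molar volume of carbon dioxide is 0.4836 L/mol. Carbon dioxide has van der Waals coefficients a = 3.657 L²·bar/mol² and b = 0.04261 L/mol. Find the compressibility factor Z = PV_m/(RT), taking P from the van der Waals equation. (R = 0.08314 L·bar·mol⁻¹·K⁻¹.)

Z ≈ 0.9427

P = RT/(V_m − b) − a/V_m² = (0.08314)(591)/(0.4836 − 0.04261) − 3.657/(0.4836)²
  = 49.136/0.44099 − 15.637 = 111.42 − 15.637 = 95.78 bar
Z = PV_m/(RT) = (95.78)(0.4836)/((0.08314)(591)) = 46.319/49.136 = 0.9427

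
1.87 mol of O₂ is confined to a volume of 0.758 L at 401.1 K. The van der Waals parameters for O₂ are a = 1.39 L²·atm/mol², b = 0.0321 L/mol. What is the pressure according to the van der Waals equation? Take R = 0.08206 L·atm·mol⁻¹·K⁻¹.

P = nRT/(V − nb) − a n²/V²
nRT/(V − nb) = (1.87)(0.08206)(401.1)/(0.758 − 1.87×0.0321) = 61.550/0.69797 = 88.184 atm
a n²/V² = (1.39)(1.87)²/(0.758)² = 8.4598 atm
P = 88.184 − 8.4598 = 79.72 atm

P ≈ 79.72 atm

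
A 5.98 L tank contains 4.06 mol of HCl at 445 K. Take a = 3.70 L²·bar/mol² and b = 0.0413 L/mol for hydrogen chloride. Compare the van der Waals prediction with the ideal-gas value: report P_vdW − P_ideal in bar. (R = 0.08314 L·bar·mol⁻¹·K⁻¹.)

ΔP ≈ -0.981 bar

Ideal: P_ideal = nRT/V = (4.06)(0.08314)(445)/5.98 = 25.1186 bar
vdW: P = nRT/(V − nb) − a n²/V² = 150.209/5.81232 − 60.9893/35.7604 = 25.8432 − 1.70550 = 24.1377 bar
ΔP = 24.1377 − 25.1186 = -0.981 bar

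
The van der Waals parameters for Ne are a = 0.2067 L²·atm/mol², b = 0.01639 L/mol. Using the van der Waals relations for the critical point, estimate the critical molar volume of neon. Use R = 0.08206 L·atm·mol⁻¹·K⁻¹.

For a van der Waals gas, V_m,c = 3b.
V_m,c = 3×0.01639 = 0.04917 L/mol

V_m,c ≈ 0.04917 L/mol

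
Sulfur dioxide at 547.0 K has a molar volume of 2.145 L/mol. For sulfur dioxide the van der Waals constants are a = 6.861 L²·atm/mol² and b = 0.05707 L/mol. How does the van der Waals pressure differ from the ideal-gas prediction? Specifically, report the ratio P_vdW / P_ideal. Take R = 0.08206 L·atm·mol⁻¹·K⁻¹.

P_vdW / P_ideal ≈ 0.9561

Ideal: P_ideal = RT/V_m = (0.08206)(547.0)/2.145 = 20.9263 atm
vdW: P = RT/(V_m − b) − a/V_m² = 44.8868/2.08793 − 6.861/4.60103 = 21.4982 − 1.49119 = 20.0070 atm
Ratio = 20.0070/20.9263 = 0.9561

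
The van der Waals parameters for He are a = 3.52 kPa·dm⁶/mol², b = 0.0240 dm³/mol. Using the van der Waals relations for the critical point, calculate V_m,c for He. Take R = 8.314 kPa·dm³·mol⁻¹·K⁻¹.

V_m,c ≈ 0.07200 dm³/mol

For a van der Waals gas, V_m,c = 3b.
V_m,c = 3×0.0240 = 0.07200 dm³/mol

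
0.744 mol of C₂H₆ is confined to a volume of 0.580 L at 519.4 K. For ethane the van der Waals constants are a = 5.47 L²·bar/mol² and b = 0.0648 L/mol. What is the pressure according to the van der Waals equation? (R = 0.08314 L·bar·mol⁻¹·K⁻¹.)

P = nRT/(V − nb) − a n²/V²
nRT/(V − nb) = (0.744)(0.08314)(519.4)/(0.580 − 0.744×0.0648) = 32.128/0.53179 = 60.415 bar
a n²/V² = (5.47)(0.744)²/(0.580)² = 9.0007 bar
P = 60.415 − 9.0007 = 51.41 bar

P ≈ 51.41 bar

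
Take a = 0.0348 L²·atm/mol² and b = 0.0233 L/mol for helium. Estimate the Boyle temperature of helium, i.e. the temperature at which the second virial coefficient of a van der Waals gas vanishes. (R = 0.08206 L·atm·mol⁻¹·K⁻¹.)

For a van der Waals gas the second virial coefficient B₂ = b − a/(RT) vanishes at T_B = a/(Rb).
T_B = 0.0348/(0.08206×0.0233) = 0.0348/0.0019120 = 18.20 K

T_B ≈ 18.20 K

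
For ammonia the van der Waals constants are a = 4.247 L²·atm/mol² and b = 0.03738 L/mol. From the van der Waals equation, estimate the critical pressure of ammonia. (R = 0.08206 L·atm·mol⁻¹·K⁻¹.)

For a van der Waals gas, P_c = a/(27b²).
P_c = 4.247/(27×(0.03738)²) = 4.247/0.037726 = 112.6 atm

P_c ≈ 112.6 atm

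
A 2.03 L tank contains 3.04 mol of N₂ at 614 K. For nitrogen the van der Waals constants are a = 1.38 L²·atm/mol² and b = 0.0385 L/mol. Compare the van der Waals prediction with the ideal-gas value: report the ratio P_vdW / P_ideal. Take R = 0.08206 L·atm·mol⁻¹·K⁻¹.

P_vdW / P_ideal ≈ 1.020

Ideal: P_ideal = nRT/V = (3.04)(0.08206)(614)/2.03 = 75.4532 atm
vdW: P = nRT/(V − nb) − a n²/V² = 153.170/1.91296 − 12.7534/4.12090 = 80.0696 − 3.09481 = 76.9748 atm
Ratio = 76.9748/75.4532 = 1.020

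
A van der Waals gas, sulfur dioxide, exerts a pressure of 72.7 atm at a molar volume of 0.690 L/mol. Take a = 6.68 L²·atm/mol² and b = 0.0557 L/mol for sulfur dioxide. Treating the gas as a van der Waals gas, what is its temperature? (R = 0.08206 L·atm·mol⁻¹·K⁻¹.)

T = (P + a/V_m²)(V_m − b)/R
P + a/V_m² = 72.7 + 6.68/(0.690)² = 86.731 atm
V_m − b = 0.690 − 0.0557 = 0.63430 L/mol
T = (86.731)(0.63430)/0.08206 = 670.4 K

T ≈ 670.4 K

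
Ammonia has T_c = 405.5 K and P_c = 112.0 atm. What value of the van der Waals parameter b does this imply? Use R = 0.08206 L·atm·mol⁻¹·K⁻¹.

b ≈ 0.03714 L/mol

From T_c = 8a/(27Rb) and P_c = a/(27b²): b = R T_c/(8 P_c).
b = (0.08206)(405.5)/(8×112.0) = 33.275/896.00 = 0.03714 L/mol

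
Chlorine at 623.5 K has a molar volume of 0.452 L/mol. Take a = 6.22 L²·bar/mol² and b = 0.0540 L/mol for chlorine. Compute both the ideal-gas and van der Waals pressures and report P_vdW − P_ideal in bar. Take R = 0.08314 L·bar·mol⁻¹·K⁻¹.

ΔP ≈ -14.88 bar

Ideal: P_ideal = RT/V_m = (0.08314)(623.5)/0.452 = 114.685 bar
vdW: P = RT/(V_m − b) − a/V_m² = 51.8378/0.398000 − 6.22/0.204304 = 130.246 − 30.4448 = 99.801 bar
ΔP = 99.801 − 114.685 = -14.88 bar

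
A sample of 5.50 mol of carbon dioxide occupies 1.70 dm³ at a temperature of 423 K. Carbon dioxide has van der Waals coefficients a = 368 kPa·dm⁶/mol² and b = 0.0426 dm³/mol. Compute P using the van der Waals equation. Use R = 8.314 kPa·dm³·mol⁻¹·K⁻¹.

P ≈ 9345 kPa

P = nRT/(V − nb) − a n²/V²
nRT/(V − nb) = (5.50)(8.314)(423)/(1.70 − 5.50×0.0426) = 19343/1.4657 = 13197 kPa
a n²/V² = (368)(5.50)²/(1.70)² = 3851.9 kPa
P = 13197 − 3851.9 = 9345 kPa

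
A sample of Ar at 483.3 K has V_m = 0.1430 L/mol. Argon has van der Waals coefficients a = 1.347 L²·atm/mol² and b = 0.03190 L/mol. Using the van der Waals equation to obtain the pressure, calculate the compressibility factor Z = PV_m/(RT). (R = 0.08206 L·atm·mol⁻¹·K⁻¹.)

Z ≈ 1.050

P = RT/(V_m − b) − a/V_m² = (0.08206)(483.3)/(0.1430 − 0.03190) − 1.347/(0.1430)²
  = 39.660/0.11110 − 65.871 = 356.98 − 65.871 = 291.11 atm
Z = PV_m/(RT) = (291.11)(0.1430)/((0.08206)(483.3)) = 41.629/39.660 = 1.050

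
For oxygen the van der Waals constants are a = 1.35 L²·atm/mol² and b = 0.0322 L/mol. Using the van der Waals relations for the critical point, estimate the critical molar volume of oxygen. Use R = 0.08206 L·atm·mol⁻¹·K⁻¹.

For a van der Waals gas, V_m,c = 3b.
V_m,c = 3×0.0322 = 0.09660 L/mol

V_m,c ≈ 0.09660 L/mol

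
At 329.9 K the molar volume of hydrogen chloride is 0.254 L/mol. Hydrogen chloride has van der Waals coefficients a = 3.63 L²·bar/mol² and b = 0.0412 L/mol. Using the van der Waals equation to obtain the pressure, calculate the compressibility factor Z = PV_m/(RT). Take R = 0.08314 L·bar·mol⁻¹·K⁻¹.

P = RT/(V_m − b) − a/V_m² = (0.08314)(329.9)/(0.254 − 0.0412) − 3.63/(0.254)²
  = 27.428/0.21280 − 56.265 = 128.89 − 56.265 = 72.63 bar
Z = PV_m/(RT) = (72.63)(0.254)/((0.08314)(329.9)) = 18.448/27.428 = 0.6726

Z ≈ 0.6726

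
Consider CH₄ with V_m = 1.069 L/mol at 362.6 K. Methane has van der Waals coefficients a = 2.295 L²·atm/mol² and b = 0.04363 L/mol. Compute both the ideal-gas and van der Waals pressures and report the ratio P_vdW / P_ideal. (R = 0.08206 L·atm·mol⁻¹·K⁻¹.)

Ideal: P_ideal = RT/V_m = (0.08206)(362.6)/1.069 = 27.8344 atm
vdW: P = RT/(V_m − b) − a/V_m² = 29.7550/1.02537 − 2.295/1.14276 = 29.0188 − 2.00830 = 27.0105 atm
Ratio = 27.0105/27.8344 = 0.9704

P_vdW / P_ideal ≈ 0.9704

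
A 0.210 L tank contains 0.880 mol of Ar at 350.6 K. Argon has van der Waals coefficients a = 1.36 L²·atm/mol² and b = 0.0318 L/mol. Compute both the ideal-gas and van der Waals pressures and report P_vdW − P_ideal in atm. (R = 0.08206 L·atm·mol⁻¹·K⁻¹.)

Ideal: P_ideal = nRT/V = (0.880)(0.08206)(350.6)/0.210 = 120.561 atm
vdW: P = nRT/(V − nb) − a n²/V² = 25.3178/0.182016 − 1.05318/0.0441000 = 139.097 − 23.8816 = 115.215 atm
ΔP = 115.215 − 120.561 = -5.35 atm

ΔP ≈ -5.35 atm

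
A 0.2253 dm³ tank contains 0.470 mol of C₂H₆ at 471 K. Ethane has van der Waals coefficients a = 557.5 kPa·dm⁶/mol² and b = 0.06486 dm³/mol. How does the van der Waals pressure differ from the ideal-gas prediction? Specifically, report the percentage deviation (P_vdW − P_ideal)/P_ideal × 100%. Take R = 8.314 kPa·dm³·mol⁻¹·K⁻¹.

-14.05 %

Ideal: P_ideal = nRT/V = (0.470)(8.314)(471)/0.2253 = 8168.98 kPa
vdW: P = nRT/(V − nb) − a n²/V² = 1840.47/0.194816 − 123.152/0.0507601 = 9447.22 − 2426.16 = 7021.06 kPa
% deviation = (7021.06 − 8168.98)/8168.98 × 100% = -14.05%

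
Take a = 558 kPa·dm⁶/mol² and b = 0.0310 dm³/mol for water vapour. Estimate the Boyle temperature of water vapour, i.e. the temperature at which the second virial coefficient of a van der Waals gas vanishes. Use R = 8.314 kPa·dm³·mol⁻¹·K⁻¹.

For a van der Waals gas the second virial coefficient B₂ = b − a/(RT) vanishes at T_B = a/(Rb).
T_B = 558/(8.314×0.0310) = 558/0.25773 = 2165 K

T_B ≈ 2165 K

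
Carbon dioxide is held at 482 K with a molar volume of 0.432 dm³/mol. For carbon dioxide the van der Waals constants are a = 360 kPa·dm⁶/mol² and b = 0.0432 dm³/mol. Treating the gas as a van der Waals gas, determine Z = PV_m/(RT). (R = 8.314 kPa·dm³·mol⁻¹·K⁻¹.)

Z ≈ 0.9032

P = RT/(V_m − b) − a/V_m² = (8.314)(482)/(0.432 − 0.0432) − 360/(0.432)²
  = 4007.3/0.38880 − 1929.0 = 10307 − 1929.0 = 8378 kPa
Z = PV_m/(RT) = (8378)(0.432)/((8.314)(482)) = 3619.3/4007.3 = 0.9032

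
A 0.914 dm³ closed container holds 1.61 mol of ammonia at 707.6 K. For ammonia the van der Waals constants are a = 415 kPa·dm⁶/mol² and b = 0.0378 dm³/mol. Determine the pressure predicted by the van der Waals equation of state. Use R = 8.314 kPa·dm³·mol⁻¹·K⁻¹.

P = nRT/(V − nb) − a n²/V²
nRT/(V − nb) = (1.61)(8.314)(707.6)/(0.914 − 1.61×0.0378) = 9471.6/0.85314 = 11102 kPa
a n²/V² = (415)(1.61)²/(0.914)² = 1287.7 kPa
P = 11102 − 1287.7 = 9814 kPa

P ≈ 9814 kPa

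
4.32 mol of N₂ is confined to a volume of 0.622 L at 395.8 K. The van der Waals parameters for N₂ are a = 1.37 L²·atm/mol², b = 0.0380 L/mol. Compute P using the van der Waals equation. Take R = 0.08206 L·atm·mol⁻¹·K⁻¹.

P = nRT/(V − nb) − a n²/V²
nRT/(V − nb) = (4.32)(0.08206)(395.8)/(0.622 − 4.32×0.0380) = 140.31/0.45784 = 306.46 atm
a n²/V² = (1.37)(4.32)²/(0.622)² = 66.086 atm
P = 306.46 − 66.086 = 240.4 atm

P ≈ 240.4 atm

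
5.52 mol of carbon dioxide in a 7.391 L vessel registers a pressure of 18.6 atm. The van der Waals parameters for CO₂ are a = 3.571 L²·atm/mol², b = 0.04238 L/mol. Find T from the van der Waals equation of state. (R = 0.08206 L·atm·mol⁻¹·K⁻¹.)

T ≈ 325.4 K

T = (P + a n²/V²)(V − nb)/(nR)
P + a n²/V² = 18.6 + (3.571)(5.52)²/(7.391)² = 20.592 atm
V − nb = 7.391 − (5.52)(0.04238) = 7.1571 L
T = (20.592)(7.1571)/((5.52)(0.08206)) = 325.4 K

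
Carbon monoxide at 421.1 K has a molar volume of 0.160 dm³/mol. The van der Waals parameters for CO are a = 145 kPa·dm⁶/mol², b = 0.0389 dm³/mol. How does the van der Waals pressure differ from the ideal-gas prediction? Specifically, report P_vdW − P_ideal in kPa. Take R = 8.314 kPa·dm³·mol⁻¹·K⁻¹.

Ideal: P_ideal = RT/V_m = (8.314)(421.1)/0.160 = 21881.4 kPa
vdW: P = RT/(V_m − b) − a/V_m² = 3501.03/0.121100 − 145/0.0256000 = 28910.2 − 5664.06 = 23246.1 kPa
ΔP = 23246.1 − 21881.4 = 1365 kPa

ΔP ≈ 1365 kPa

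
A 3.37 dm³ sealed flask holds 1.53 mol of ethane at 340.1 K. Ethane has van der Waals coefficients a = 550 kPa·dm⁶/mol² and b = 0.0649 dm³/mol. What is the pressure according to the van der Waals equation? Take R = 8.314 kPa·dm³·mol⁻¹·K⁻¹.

P ≈ 1209 kPa

P = nRT/(V − nb) − a n²/V²
nRT/(V − nb) = (1.53)(8.314)(340.1)/(3.37 − 1.53×0.0649) = 4326.2/3.2707 = 1322.7 kPa
a n²/V² = (550)(1.53)²/(3.37)² = 113.37 kPa
P = 1322.7 − 113.37 = 1209 kPa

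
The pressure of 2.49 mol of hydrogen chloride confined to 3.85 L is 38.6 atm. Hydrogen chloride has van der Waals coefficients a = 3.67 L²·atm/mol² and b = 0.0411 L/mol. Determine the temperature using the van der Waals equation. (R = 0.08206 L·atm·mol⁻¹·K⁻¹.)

T ≈ 736.1 K

T = (P + a n²/V²)(V − nb)/(nR)
P + a n²/V² = 38.6 + (3.67)(2.49)²/(3.85)² = 40.135 atm
V − nb = 3.85 − (2.49)(0.0411) = 3.7477 L
T = (40.135)(3.7477)/((2.49)(0.08206)) = 736.1 K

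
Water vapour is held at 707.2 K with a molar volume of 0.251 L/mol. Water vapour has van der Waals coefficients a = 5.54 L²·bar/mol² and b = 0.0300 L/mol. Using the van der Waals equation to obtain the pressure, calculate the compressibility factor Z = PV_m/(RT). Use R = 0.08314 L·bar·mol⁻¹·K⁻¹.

Z ≈ 0.7604

P = RT/(V_m − b) − a/V_m² = (0.08314)(707.2)/(0.251 − 0.0300) − 5.54/(0.251)²
  = 58.797/0.22100 − 87.935 = 266.05 − 87.935 = 178.12 bar
Z = PV_m/(RT) = (178.12)(0.251)/((0.08314)(707.2)) = 44.708/58.797 = 0.7604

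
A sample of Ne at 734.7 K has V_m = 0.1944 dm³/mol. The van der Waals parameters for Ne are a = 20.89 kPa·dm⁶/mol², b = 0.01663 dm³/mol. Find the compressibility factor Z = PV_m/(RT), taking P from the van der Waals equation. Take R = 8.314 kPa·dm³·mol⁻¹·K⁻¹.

P = RT/(V_m − b) − a/V_m² = (8.314)(734.7)/(0.1944 − 0.01663) − 20.89/(0.1944)²
  = 6108.3/0.17777 − 552.77 = 34361 − 552.77 = 33808 kPa
Z = PV_m/(RT) = (33808)(0.1944)/((8.314)(734.7)) = 6572.3/6108.3 = 1.076

Z ≈ 1.076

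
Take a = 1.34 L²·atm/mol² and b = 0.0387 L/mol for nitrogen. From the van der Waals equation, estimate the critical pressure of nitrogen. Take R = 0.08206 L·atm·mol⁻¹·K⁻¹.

For a van der Waals gas, P_c = a/(27b²).
P_c = 1.34/(27×(0.0387)²) = 1.34/0.040438 = 33.14 atm

P_c ≈ 33.14 atm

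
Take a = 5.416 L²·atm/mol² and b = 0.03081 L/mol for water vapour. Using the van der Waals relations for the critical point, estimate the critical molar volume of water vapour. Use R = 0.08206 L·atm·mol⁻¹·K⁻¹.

V_m,c ≈ 0.09243 L/mol

For a van der Waals gas, V_m,c = 3b.
V_m,c = 3×0.03081 = 0.09243 L/mol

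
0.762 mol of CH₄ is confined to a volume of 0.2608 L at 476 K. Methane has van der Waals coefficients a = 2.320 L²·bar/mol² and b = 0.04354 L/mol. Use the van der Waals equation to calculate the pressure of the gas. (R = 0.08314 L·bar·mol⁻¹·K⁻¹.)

P ≈ 112.7 bar

P = nRT/(V − nb) − a n²/V²
nRT/(V − nb) = (0.762)(0.08314)(476)/(0.2608 − 0.762×0.04354) = 30.156/0.22762 = 132.48 bar
a n²/V² = (2.320)(0.762)²/(0.2608)² = 19.805 bar
P = 132.48 − 19.805 = 112.7 bar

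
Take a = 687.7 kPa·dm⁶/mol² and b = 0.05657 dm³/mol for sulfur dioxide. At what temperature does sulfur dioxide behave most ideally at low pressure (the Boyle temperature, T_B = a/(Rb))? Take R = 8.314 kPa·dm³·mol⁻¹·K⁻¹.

For a van der Waals gas the second virial coefficient B₂ = b − a/(RT) vanishes at T_B = a/(Rb).
T_B = 687.7/(8.314×0.05657) = 687.7/0.47032 = 1462 K

T_B ≈ 1462 K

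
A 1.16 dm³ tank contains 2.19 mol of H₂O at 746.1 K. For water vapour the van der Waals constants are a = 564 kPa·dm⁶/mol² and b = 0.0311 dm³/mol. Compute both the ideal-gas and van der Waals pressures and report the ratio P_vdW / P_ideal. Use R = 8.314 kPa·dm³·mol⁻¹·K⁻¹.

Ideal: P_ideal = nRT/V = (2.19)(8.314)(746.1)/1.16 = 11711.0 kPa
vdW: P = nRT/(V − nb) − a n²/V² = 13584.7/1.09189 − 2705.00/1.34560 = 12441.5 − 2010.26 = 10431.2 kPa
Ratio = 10431.2/11711.0 = 0.8907

P_vdW / P_ideal ≈ 0.8907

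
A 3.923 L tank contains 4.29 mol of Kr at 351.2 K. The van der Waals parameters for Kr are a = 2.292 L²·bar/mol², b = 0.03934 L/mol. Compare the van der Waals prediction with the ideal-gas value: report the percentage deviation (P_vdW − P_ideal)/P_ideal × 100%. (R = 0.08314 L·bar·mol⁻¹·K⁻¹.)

Ideal: P_ideal = nRT/V = (4.29)(0.08314)(351.2)/3.923 = 31.9303 bar
vdW: P = nRT/(V − nb) − a n²/V² = 125.263/3.75423 − 42.1822/15.3899 = 33.3658 − 2.74090 = 30.6249 bar
% deviation = (30.6249 − 31.9303)/31.9303 × 100% = -4.09%

-4.09 %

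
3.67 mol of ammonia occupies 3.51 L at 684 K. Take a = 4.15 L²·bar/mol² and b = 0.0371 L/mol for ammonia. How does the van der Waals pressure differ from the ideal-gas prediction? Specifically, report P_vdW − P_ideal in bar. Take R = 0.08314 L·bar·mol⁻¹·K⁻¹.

Ideal: P_ideal = nRT/V = (3.67)(0.08314)(684)/3.51 = 59.4600 bar
vdW: P = nRT/(V − nb) − a n²/V² = 208.705/3.37384 − 55.8959/12.3201 = 61.8598 − 4.53697 = 57.3228 bar
ΔP = 57.3228 − 59.4600 = -2.137 bar

ΔP ≈ -2.137 bar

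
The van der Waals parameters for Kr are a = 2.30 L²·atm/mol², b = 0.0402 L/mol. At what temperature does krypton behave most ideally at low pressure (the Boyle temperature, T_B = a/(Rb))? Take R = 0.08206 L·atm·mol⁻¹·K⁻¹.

T_B ≈ 697.2 K

For a van der Waals gas the second virial coefficient B₂ = b − a/(RT) vanishes at T_B = a/(Rb).
T_B = 2.30/(0.08206×0.0402) = 2.30/0.0032988 = 697.2 K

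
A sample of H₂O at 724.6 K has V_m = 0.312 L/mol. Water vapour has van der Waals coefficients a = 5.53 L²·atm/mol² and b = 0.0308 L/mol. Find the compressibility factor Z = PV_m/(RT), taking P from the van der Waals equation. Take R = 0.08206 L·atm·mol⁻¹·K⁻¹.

Z ≈ 0.8114

P = RT/(V_m − b) − a/V_m² = (0.08206)(724.6)/(0.312 − 0.0308) − 5.53/(0.312)²
  = 59.461/0.28120 − 56.809 = 211.45 − 56.809 = 154.64 atm
Z = PV_m/(RT) = (154.64)(0.312)/((0.08206)(724.6)) = 48.248/59.461 = 0.8114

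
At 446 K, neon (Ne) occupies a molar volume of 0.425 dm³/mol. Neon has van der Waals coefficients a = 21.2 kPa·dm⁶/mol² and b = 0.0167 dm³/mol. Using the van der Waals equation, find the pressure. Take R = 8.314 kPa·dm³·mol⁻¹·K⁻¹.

P = RT/(V_m − b) − a/V_m²
RT/(V_m − b) = (8.314)(446)/(0.425 − 0.0167) = 3708.0/0.40830 = 9081.6 kPa
a/V_m² = 21.2/(0.425)² = 117.37 kPa
P = 9081.6 − 117.37 = 8964 kPa

P ≈ 8964 kPa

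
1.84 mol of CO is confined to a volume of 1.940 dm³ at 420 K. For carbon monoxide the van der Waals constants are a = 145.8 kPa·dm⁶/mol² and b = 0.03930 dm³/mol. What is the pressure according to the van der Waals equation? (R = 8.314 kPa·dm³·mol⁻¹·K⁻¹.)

P ≈ 3309 kPa

P = nRT/(V − nb) − a n²/V²
nRT/(V − nb) = (1.84)(8.314)(420)/(1.940 − 1.84×0.03930) = 6425.1/1.8677 = 3440.1 kPa
a n²/V² = (145.8)(1.84)²/(1.940)² = 131.16 kPa
P = 3440.1 − 131.16 = 3309 kPa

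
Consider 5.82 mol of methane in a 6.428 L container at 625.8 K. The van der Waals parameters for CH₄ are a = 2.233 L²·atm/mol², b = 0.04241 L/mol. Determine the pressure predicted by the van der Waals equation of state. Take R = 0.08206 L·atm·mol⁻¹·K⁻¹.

P ≈ 46.52 atm

P = nRT/(V − nb) − a n²/V²
nRT/(V − nb) = (5.82)(0.08206)(625.8)/(6.428 − 5.82×0.04241) = 298.88/6.1812 = 48.353 atm
a n²/V² = (2.233)(5.82)²/(6.428)² = 1.8306 atm
P = 48.353 − 1.8306 = 46.52 atm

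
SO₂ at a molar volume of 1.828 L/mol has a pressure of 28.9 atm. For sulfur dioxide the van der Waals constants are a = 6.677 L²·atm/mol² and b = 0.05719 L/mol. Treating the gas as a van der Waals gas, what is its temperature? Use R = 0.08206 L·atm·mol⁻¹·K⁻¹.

T ≈ 666.8 K

T = (P + a/V_m²)(V_m − b)/R
P + a/V_m² = 28.9 + 6.677/(1.828)² = 30.898 atm
V_m − b = 1.828 − 0.05719 = 1.7708 L/mol
T = (30.898)(1.7708)/0.08206 = 666.8 K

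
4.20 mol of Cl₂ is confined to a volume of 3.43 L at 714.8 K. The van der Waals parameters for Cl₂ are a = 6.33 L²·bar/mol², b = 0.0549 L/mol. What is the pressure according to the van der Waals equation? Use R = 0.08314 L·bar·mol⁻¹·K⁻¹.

P = nRT/(V − nb) − a n²/V²
nRT/(V − nb) = (4.20)(0.08314)(714.8)/(3.43 − 4.20×0.0549) = 249.60/3.1994 = 78.015 bar
a n²/V² = (6.33)(4.20)²/(3.43)² = 9.4910 bar
P = 78.015 − 9.4910 = 68.52 bar

P ≈ 68.52 bar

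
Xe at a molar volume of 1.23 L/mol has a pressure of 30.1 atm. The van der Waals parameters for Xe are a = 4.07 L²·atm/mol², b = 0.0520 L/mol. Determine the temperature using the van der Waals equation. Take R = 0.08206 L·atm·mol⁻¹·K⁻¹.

T ≈ 470.7 K

T = (P + a/V_m²)(V_m − b)/R
P + a/V_m² = 30.1 + 4.07/(1.23)² = 32.790 atm
V_m − b = 1.23 − 0.0520 = 1.1780 L/mol
T = (32.790)(1.1780)/0.08206 = 470.7 K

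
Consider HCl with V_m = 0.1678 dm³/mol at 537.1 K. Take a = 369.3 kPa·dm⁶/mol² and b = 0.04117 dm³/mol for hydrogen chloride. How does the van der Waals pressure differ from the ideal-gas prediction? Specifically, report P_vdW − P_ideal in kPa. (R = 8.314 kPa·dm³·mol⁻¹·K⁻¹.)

ΔP ≈ -4464 kPa

Ideal: P_ideal = RT/V_m = (8.314)(537.1)/0.1678 = 26611.7 kPa
vdW: P = RT/(V_m − b) − a/V_m² = 4465.45/0.126630 − 369.3/0.0281568 = 35263.8 − 13115.8 = 22148.0 kPa
ΔP = 22148.0 − 26611.7 = -4464 kPa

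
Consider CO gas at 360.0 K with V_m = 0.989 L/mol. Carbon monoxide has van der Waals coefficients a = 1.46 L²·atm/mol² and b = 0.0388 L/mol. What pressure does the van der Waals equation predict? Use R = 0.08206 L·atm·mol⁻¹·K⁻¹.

P ≈ 29.60 atm

P = RT/(V_m − b) − a/V_m²
RT/(V_m − b) = (0.08206)(360.0)/(0.989 − 0.0388) = 29.542/0.95020 = 31.090 atm
a/V_m² = 1.46/(0.989)² = 1.4927 atm
P = 31.090 − 1.4927 = 29.60 atm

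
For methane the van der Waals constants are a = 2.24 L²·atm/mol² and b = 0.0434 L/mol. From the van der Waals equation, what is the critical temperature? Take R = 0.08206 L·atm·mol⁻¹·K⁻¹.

For a van der Waals gas, T_c = 8a/(27Rb).
T_c = 8×2.24/(27×0.08206×0.0434) = 17.920/0.096158 = 186.4 K

T_c ≈ 186.4 K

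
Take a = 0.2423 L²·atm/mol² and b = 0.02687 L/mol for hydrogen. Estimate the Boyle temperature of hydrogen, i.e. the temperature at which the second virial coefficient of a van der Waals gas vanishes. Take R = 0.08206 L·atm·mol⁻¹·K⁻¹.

T_B ≈ 109.9 K

For a van der Waals gas the second virial coefficient B₂ = b − a/(RT) vanishes at T_B = a/(Rb).
T_B = 0.2423/(0.08206×0.02687) = 0.2423/0.0022050 = 109.9 K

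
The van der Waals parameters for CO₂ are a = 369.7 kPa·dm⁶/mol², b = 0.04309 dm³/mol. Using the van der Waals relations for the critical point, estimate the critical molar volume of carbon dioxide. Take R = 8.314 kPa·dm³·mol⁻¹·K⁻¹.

For a van der Waals gas, V_m,c = 3b.
V_m,c = 3×0.04309 = 0.1293 dm³/mol

V_m,c ≈ 0.1293 dm³/mol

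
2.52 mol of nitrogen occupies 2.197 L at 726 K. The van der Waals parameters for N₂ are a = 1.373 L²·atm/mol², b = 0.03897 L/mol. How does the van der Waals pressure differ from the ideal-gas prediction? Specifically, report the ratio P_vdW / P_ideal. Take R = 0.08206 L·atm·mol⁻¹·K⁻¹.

Ideal: P_ideal = nRT/V = (2.52)(0.08206)(726)/2.197 = 68.3343 atm
vdW: P = nRT/(V − nb) − a n²/V² = 150.130/2.09880 − 8.71910/4.82681 = 71.5314 − 1.80639 = 69.7250 atm
Ratio = 69.7250/68.3343 = 1.020

P_vdW / P_ideal ≈ 1.020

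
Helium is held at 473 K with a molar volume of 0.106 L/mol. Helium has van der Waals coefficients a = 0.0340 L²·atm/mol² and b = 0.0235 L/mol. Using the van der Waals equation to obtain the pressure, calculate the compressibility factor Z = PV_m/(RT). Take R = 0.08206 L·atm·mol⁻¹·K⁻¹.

Z ≈ 1.277

P = RT/(V_m − b) − a/V_m² = (0.08206)(473)/(0.106 − 0.0235) − 0.0340/(0.106)²
  = 38.814/0.082500 − 3.0260 = 470.47 − 3.0260 = 467.44 atm
Z = PV_m/(RT) = (467.44)(0.106)/((0.08206)(473)) = 49.549/38.814 = 1.277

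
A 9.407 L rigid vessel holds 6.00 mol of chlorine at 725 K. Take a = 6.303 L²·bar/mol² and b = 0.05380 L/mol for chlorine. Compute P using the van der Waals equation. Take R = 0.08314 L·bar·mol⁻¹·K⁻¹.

P = nRT/(V − nb) − a n²/V²
nRT/(V − nb) = (6.00)(0.08314)(725)/(9.407 − 6.00×0.05380) = 361.66/9.0842 = 39.812 bar
a n²/V² = (6.303)(6.00)²/(9.407)² = 2.5642 bar
P = 39.812 − 2.5642 = 37.25 bar

P ≈ 37.25 bar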